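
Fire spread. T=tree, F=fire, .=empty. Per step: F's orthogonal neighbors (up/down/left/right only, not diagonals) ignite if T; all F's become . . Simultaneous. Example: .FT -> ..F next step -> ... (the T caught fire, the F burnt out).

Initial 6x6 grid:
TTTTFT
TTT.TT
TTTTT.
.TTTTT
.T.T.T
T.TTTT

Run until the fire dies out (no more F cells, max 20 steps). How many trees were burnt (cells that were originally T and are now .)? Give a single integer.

Answer: 27

Derivation:
Step 1: +3 fires, +1 burnt (F count now 3)
Step 2: +3 fires, +3 burnt (F count now 3)
Step 3: +4 fires, +3 burnt (F count now 4)
Step 4: +5 fires, +4 burnt (F count now 5)
Step 5: +5 fires, +5 burnt (F count now 5)
Step 6: +4 fires, +5 burnt (F count now 4)
Step 7: +3 fires, +4 burnt (F count now 3)
Step 8: +0 fires, +3 burnt (F count now 0)
Fire out after step 8
Initially T: 28, now '.': 35
Total burnt (originally-T cells now '.'): 27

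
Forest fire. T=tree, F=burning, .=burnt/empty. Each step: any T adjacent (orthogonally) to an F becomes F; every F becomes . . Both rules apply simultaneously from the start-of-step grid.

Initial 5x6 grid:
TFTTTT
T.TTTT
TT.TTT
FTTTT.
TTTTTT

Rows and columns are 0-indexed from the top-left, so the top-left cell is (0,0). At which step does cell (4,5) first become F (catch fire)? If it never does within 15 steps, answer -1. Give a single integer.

Step 1: cell (4,5)='T' (+5 fires, +2 burnt)
Step 2: cell (4,5)='T' (+6 fires, +5 burnt)
Step 3: cell (4,5)='T' (+4 fires, +6 burnt)
Step 4: cell (4,5)='T' (+5 fires, +4 burnt)
Step 5: cell (4,5)='T' (+3 fires, +5 burnt)
Step 6: cell (4,5)='F' (+2 fires, +3 burnt)
  -> target ignites at step 6
Step 7: cell (4,5)='.' (+0 fires, +2 burnt)
  fire out at step 7

6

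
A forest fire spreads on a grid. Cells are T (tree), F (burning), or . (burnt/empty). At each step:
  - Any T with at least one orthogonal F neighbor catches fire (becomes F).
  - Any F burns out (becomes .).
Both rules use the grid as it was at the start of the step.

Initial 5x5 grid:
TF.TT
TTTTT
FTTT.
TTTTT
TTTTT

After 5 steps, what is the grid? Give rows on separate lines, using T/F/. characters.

Step 1: 5 trees catch fire, 2 burn out
  F..TT
  FFTTT
  .FTT.
  FTTTT
  TTTTT
Step 2: 4 trees catch fire, 5 burn out
  ...TT
  ..FTT
  ..FT.
  .FTTT
  FTTTT
Step 3: 4 trees catch fire, 4 burn out
  ...TT
  ...FT
  ...F.
  ..FTT
  .FTTT
Step 4: 4 trees catch fire, 4 burn out
  ...FT
  ....F
  .....
  ...FT
  ..FTT
Step 5: 3 trees catch fire, 4 burn out
  ....F
  .....
  .....
  ....F
  ...FT

....F
.....
.....
....F
...FT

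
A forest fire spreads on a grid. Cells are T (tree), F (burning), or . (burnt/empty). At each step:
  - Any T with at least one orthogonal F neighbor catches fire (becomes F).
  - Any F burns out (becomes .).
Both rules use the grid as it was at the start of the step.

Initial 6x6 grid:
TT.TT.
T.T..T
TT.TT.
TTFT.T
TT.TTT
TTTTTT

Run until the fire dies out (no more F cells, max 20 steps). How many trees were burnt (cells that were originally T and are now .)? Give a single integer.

Step 1: +2 fires, +1 burnt (F count now 2)
Step 2: +5 fires, +2 burnt (F count now 5)
Step 3: +6 fires, +5 burnt (F count now 6)
Step 4: +5 fires, +6 burnt (F count now 5)
Step 5: +3 fires, +5 burnt (F count now 3)
Step 6: +1 fires, +3 burnt (F count now 1)
Step 7: +0 fires, +1 burnt (F count now 0)
Fire out after step 7
Initially T: 26, now '.': 32
Total burnt (originally-T cells now '.'): 22

Answer: 22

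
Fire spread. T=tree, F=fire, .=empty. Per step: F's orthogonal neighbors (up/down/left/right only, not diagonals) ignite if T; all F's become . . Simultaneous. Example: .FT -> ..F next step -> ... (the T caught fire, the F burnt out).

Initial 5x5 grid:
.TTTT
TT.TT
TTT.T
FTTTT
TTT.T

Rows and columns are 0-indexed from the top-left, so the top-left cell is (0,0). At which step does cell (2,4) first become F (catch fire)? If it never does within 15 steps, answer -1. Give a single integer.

Step 1: cell (2,4)='T' (+3 fires, +1 burnt)
Step 2: cell (2,4)='T' (+4 fires, +3 burnt)
Step 3: cell (2,4)='T' (+4 fires, +4 burnt)
Step 4: cell (2,4)='T' (+2 fires, +4 burnt)
Step 5: cell (2,4)='F' (+3 fires, +2 burnt)
  -> target ignites at step 5
Step 6: cell (2,4)='.' (+2 fires, +3 burnt)
Step 7: cell (2,4)='.' (+2 fires, +2 burnt)
Step 8: cell (2,4)='.' (+0 fires, +2 burnt)
  fire out at step 8

5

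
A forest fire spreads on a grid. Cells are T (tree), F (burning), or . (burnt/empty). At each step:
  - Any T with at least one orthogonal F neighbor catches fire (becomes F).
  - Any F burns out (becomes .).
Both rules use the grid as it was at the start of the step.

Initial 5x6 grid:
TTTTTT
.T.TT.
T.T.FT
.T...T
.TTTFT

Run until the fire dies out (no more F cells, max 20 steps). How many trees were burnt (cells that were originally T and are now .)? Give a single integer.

Answer: 16

Derivation:
Step 1: +4 fires, +2 burnt (F count now 4)
Step 2: +4 fires, +4 burnt (F count now 4)
Step 3: +3 fires, +4 burnt (F count now 3)
Step 4: +2 fires, +3 burnt (F count now 2)
Step 5: +1 fires, +2 burnt (F count now 1)
Step 6: +2 fires, +1 burnt (F count now 2)
Step 7: +0 fires, +2 burnt (F count now 0)
Fire out after step 7
Initially T: 18, now '.': 28
Total burnt (originally-T cells now '.'): 16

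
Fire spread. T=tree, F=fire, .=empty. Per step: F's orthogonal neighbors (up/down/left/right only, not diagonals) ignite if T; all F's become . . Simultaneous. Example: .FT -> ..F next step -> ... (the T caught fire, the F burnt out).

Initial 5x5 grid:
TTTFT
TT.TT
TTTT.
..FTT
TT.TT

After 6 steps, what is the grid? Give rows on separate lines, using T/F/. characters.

Step 1: 5 trees catch fire, 2 burn out
  TTF.F
  TT.FT
  TTFT.
  ...FT
  TT.TT
Step 2: 6 trees catch fire, 5 burn out
  TF...
  TT..F
  TF.F.
  ....F
  TT.FT
Step 3: 4 trees catch fire, 6 burn out
  F....
  TF...
  F....
  .....
  TT..F
Step 4: 1 trees catch fire, 4 burn out
  .....
  F....
  .....
  .....
  TT...
Step 5: 0 trees catch fire, 1 burn out
  .....
  .....
  .....
  .....
  TT...
Step 6: 0 trees catch fire, 0 burn out
  .....
  .....
  .....
  .....
  TT...

.....
.....
.....
.....
TT...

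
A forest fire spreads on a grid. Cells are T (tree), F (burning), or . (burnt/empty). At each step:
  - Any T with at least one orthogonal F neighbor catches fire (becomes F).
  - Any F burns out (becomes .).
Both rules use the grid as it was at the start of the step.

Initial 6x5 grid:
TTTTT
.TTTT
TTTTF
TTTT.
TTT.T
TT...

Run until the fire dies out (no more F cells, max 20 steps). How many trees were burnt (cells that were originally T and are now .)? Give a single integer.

Answer: 22

Derivation:
Step 1: +2 fires, +1 burnt (F count now 2)
Step 2: +4 fires, +2 burnt (F count now 4)
Step 3: +4 fires, +4 burnt (F count now 4)
Step 4: +5 fires, +4 burnt (F count now 5)
Step 5: +3 fires, +5 burnt (F count now 3)
Step 6: +3 fires, +3 burnt (F count now 3)
Step 7: +1 fires, +3 burnt (F count now 1)
Step 8: +0 fires, +1 burnt (F count now 0)
Fire out after step 8
Initially T: 23, now '.': 29
Total burnt (originally-T cells now '.'): 22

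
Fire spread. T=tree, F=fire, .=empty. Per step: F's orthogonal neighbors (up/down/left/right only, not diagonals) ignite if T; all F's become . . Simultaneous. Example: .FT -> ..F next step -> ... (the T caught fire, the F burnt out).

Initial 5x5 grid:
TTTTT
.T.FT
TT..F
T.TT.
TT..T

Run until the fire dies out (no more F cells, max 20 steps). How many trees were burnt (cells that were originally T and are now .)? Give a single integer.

Answer: 12

Derivation:
Step 1: +2 fires, +2 burnt (F count now 2)
Step 2: +2 fires, +2 burnt (F count now 2)
Step 3: +1 fires, +2 burnt (F count now 1)
Step 4: +2 fires, +1 burnt (F count now 2)
Step 5: +1 fires, +2 burnt (F count now 1)
Step 6: +1 fires, +1 burnt (F count now 1)
Step 7: +1 fires, +1 burnt (F count now 1)
Step 8: +1 fires, +1 burnt (F count now 1)
Step 9: +1 fires, +1 burnt (F count now 1)
Step 10: +0 fires, +1 burnt (F count now 0)
Fire out after step 10
Initially T: 15, now '.': 22
Total burnt (originally-T cells now '.'): 12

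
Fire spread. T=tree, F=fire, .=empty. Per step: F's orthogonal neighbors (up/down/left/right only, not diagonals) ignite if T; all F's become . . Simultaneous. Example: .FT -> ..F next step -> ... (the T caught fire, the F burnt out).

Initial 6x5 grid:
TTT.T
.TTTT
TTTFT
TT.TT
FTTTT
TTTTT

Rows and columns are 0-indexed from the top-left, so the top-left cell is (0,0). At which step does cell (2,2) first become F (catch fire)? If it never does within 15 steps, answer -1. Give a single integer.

Step 1: cell (2,2)='F' (+7 fires, +2 burnt)
  -> target ignites at step 1
Step 2: cell (2,2)='.' (+9 fires, +7 burnt)
Step 3: cell (2,2)='.' (+6 fires, +9 burnt)
Step 4: cell (2,2)='.' (+2 fires, +6 burnt)
Step 5: cell (2,2)='.' (+1 fires, +2 burnt)
Step 6: cell (2,2)='.' (+0 fires, +1 burnt)
  fire out at step 6

1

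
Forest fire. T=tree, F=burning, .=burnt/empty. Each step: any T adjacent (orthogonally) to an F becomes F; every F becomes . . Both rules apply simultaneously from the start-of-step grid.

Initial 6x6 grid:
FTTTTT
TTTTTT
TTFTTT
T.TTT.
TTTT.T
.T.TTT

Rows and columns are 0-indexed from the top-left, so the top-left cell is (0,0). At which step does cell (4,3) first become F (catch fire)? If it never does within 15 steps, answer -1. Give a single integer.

Step 1: cell (4,3)='T' (+6 fires, +2 burnt)
Step 2: cell (4,3)='T' (+7 fires, +6 burnt)
Step 3: cell (4,3)='F' (+7 fires, +7 burnt)
  -> target ignites at step 3
Step 4: cell (4,3)='.' (+5 fires, +7 burnt)
Step 5: cell (4,3)='.' (+2 fires, +5 burnt)
Step 6: cell (4,3)='.' (+1 fires, +2 burnt)
Step 7: cell (4,3)='.' (+1 fires, +1 burnt)
Step 8: cell (4,3)='.' (+0 fires, +1 burnt)
  fire out at step 8

3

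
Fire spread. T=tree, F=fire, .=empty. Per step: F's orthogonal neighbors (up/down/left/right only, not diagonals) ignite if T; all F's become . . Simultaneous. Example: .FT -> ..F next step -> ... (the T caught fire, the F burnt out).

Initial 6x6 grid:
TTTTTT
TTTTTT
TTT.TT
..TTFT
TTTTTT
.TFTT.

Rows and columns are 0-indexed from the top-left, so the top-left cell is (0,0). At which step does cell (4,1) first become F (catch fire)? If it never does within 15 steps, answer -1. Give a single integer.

Step 1: cell (4,1)='T' (+7 fires, +2 burnt)
Step 2: cell (4,1)='F' (+7 fires, +7 burnt)
  -> target ignites at step 2
Step 3: cell (4,1)='.' (+5 fires, +7 burnt)
Step 4: cell (4,1)='.' (+4 fires, +5 burnt)
Step 5: cell (4,1)='.' (+3 fires, +4 burnt)
Step 6: cell (4,1)='.' (+2 fires, +3 burnt)
Step 7: cell (4,1)='.' (+1 fires, +2 burnt)
Step 8: cell (4,1)='.' (+0 fires, +1 burnt)
  fire out at step 8

2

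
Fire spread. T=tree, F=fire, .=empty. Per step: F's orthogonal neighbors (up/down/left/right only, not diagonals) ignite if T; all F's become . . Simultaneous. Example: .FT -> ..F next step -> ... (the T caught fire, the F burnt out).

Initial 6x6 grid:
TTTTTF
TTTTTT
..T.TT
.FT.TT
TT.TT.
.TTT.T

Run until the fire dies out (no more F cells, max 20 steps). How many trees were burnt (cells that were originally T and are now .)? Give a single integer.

Answer: 24

Derivation:
Step 1: +4 fires, +2 burnt (F count now 4)
Step 2: +6 fires, +4 burnt (F count now 6)
Step 3: +6 fires, +6 burnt (F count now 6)
Step 4: +4 fires, +6 burnt (F count now 4)
Step 5: +4 fires, +4 burnt (F count now 4)
Step 6: +0 fires, +4 burnt (F count now 0)
Fire out after step 6
Initially T: 25, now '.': 35
Total burnt (originally-T cells now '.'): 24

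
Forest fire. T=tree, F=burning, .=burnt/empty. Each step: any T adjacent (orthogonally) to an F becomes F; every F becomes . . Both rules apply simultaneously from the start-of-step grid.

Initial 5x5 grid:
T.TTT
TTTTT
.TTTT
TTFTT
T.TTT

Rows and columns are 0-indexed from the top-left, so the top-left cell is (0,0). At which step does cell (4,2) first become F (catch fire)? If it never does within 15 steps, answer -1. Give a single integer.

Step 1: cell (4,2)='F' (+4 fires, +1 burnt)
  -> target ignites at step 1
Step 2: cell (4,2)='.' (+6 fires, +4 burnt)
Step 3: cell (4,2)='.' (+6 fires, +6 burnt)
Step 4: cell (4,2)='.' (+3 fires, +6 burnt)
Step 5: cell (4,2)='.' (+2 fires, +3 burnt)
Step 6: cell (4,2)='.' (+0 fires, +2 burnt)
  fire out at step 6

1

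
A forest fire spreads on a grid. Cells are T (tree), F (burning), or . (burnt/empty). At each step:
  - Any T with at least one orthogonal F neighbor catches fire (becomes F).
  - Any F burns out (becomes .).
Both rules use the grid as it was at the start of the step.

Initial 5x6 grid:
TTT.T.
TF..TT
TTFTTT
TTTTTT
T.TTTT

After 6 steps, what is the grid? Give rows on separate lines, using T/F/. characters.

Step 1: 5 trees catch fire, 2 burn out
  TFT.T.
  F...TT
  TF.FTT
  TTFTTT
  T.TTTT
Step 2: 7 trees catch fire, 5 burn out
  F.F.T.
  ....TT
  F...FT
  TF.FTT
  T.FTTT
Step 3: 5 trees catch fire, 7 burn out
  ....T.
  ....FT
  .....F
  F...FT
  T..FTT
Step 4: 5 trees catch fire, 5 burn out
  ....F.
  .....F
  ......
  .....F
  F...FT
Step 5: 1 trees catch fire, 5 burn out
  ......
  ......
  ......
  ......
  .....F
Step 6: 0 trees catch fire, 1 burn out
  ......
  ......
  ......
  ......
  ......

......
......
......
......
......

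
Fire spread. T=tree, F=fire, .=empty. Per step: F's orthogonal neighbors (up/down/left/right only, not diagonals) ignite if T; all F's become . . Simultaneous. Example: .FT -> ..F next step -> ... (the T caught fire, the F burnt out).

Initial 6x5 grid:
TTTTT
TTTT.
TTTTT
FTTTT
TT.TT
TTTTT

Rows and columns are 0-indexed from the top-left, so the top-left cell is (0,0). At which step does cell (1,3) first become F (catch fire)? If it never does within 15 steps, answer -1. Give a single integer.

Step 1: cell (1,3)='T' (+3 fires, +1 burnt)
Step 2: cell (1,3)='T' (+5 fires, +3 burnt)
Step 3: cell (1,3)='T' (+5 fires, +5 burnt)
Step 4: cell (1,3)='T' (+6 fires, +5 burnt)
Step 5: cell (1,3)='F' (+5 fires, +6 burnt)
  -> target ignites at step 5
Step 6: cell (1,3)='.' (+2 fires, +5 burnt)
Step 7: cell (1,3)='.' (+1 fires, +2 burnt)
Step 8: cell (1,3)='.' (+0 fires, +1 burnt)
  fire out at step 8

5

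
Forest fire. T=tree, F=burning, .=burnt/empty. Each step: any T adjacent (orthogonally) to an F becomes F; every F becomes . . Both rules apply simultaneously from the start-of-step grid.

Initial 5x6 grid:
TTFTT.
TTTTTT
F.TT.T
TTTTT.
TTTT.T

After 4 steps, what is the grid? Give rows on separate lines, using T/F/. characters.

Step 1: 5 trees catch fire, 2 burn out
  TF.FT.
  FTFTTT
  ..TT.T
  FTTTT.
  TTTT.T
Step 2: 7 trees catch fire, 5 burn out
  F...F.
  .F.FTT
  ..FT.T
  .FTTT.
  FTTT.T
Step 3: 4 trees catch fire, 7 burn out
  ......
  ....FT
  ...F.T
  ..FTT.
  .FTT.T
Step 4: 3 trees catch fire, 4 burn out
  ......
  .....F
  .....T
  ...FT.
  ..FT.T

......
.....F
.....T
...FT.
..FT.T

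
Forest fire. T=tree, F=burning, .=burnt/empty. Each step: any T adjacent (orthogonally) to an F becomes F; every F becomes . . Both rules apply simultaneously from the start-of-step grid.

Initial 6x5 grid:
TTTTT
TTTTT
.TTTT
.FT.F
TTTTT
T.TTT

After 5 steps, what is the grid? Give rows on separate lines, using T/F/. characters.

Step 1: 5 trees catch fire, 2 burn out
  TTTTT
  TTTTT
  .FTTF
  ..F..
  TFTTF
  T.TTT
Step 2: 8 trees catch fire, 5 burn out
  TTTTT
  TFTTF
  ..FF.
  .....
  F.FF.
  T.TTF
Step 3: 8 trees catch fire, 8 burn out
  TFTTF
  F.FF.
  .....
  .....
  .....
  F.FF.
Step 4: 3 trees catch fire, 8 burn out
  F.FF.
  .....
  .....
  .....
  .....
  .....
Step 5: 0 trees catch fire, 3 burn out
  .....
  .....
  .....
  .....
  .....
  .....

.....
.....
.....
.....
.....
.....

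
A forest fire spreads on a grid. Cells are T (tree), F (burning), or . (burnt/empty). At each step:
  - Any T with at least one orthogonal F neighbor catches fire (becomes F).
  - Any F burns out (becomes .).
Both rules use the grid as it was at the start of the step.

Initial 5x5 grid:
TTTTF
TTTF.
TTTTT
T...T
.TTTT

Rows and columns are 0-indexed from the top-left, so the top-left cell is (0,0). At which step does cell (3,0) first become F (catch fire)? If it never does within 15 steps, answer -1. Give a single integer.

Step 1: cell (3,0)='T' (+3 fires, +2 burnt)
Step 2: cell (3,0)='T' (+4 fires, +3 burnt)
Step 3: cell (3,0)='T' (+4 fires, +4 burnt)
Step 4: cell (3,0)='T' (+3 fires, +4 burnt)
Step 5: cell (3,0)='F' (+2 fires, +3 burnt)
  -> target ignites at step 5
Step 6: cell (3,0)='.' (+1 fires, +2 burnt)
Step 7: cell (3,0)='.' (+1 fires, +1 burnt)
Step 8: cell (3,0)='.' (+0 fires, +1 burnt)
  fire out at step 8

5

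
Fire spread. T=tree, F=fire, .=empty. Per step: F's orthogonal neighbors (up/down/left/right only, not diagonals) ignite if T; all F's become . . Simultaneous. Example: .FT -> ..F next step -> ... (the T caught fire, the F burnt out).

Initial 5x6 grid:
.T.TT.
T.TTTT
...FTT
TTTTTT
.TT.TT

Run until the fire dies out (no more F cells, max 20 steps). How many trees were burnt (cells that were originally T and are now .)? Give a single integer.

Step 1: +3 fires, +1 burnt (F count now 3)
Step 2: +6 fires, +3 burnt (F count now 6)
Step 3: +6 fires, +6 burnt (F count now 6)
Step 4: +3 fires, +6 burnt (F count now 3)
Step 5: +0 fires, +3 burnt (F count now 0)
Fire out after step 5
Initially T: 20, now '.': 28
Total burnt (originally-T cells now '.'): 18

Answer: 18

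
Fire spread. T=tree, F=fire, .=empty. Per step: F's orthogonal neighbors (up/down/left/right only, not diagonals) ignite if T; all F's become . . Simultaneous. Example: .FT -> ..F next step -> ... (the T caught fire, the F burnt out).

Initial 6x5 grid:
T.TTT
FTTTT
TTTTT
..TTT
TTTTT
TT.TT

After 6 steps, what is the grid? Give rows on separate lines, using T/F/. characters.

Step 1: 3 trees catch fire, 1 burn out
  F.TTT
  .FTTT
  FTTTT
  ..TTT
  TTTTT
  TT.TT
Step 2: 2 trees catch fire, 3 burn out
  ..TTT
  ..FTT
  .FTTT
  ..TTT
  TTTTT
  TT.TT
Step 3: 3 trees catch fire, 2 burn out
  ..FTT
  ...FT
  ..FTT
  ..TTT
  TTTTT
  TT.TT
Step 4: 4 trees catch fire, 3 burn out
  ...FT
  ....F
  ...FT
  ..FTT
  TTTTT
  TT.TT
Step 5: 4 trees catch fire, 4 burn out
  ....F
  .....
  ....F
  ...FT
  TTFTT
  TT.TT
Step 6: 3 trees catch fire, 4 burn out
  .....
  .....
  .....
  ....F
  TF.FT
  TT.TT

.....
.....
.....
....F
TF.FT
TT.TT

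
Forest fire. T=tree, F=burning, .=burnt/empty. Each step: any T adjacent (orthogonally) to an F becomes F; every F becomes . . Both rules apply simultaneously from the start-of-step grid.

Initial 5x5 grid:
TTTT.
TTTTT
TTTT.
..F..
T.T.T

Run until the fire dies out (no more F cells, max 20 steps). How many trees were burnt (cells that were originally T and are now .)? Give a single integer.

Answer: 14

Derivation:
Step 1: +2 fires, +1 burnt (F count now 2)
Step 2: +3 fires, +2 burnt (F count now 3)
Step 3: +4 fires, +3 burnt (F count now 4)
Step 4: +4 fires, +4 burnt (F count now 4)
Step 5: +1 fires, +4 burnt (F count now 1)
Step 6: +0 fires, +1 burnt (F count now 0)
Fire out after step 6
Initially T: 16, now '.': 23
Total burnt (originally-T cells now '.'): 14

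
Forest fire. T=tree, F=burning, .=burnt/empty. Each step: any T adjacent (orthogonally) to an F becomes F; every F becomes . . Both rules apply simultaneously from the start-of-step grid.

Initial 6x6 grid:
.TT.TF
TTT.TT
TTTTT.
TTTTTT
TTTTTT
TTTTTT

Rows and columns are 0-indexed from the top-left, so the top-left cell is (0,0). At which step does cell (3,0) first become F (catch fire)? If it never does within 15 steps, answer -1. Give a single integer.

Step 1: cell (3,0)='T' (+2 fires, +1 burnt)
Step 2: cell (3,0)='T' (+1 fires, +2 burnt)
Step 3: cell (3,0)='T' (+1 fires, +1 burnt)
Step 4: cell (3,0)='T' (+2 fires, +1 burnt)
Step 5: cell (3,0)='T' (+4 fires, +2 burnt)
Step 6: cell (3,0)='T' (+6 fires, +4 burnt)
Step 7: cell (3,0)='T' (+7 fires, +6 burnt)
Step 8: cell (3,0)='F' (+5 fires, +7 burnt)
  -> target ignites at step 8
Step 9: cell (3,0)='.' (+2 fires, +5 burnt)
Step 10: cell (3,0)='.' (+1 fires, +2 burnt)
Step 11: cell (3,0)='.' (+0 fires, +1 burnt)
  fire out at step 11

8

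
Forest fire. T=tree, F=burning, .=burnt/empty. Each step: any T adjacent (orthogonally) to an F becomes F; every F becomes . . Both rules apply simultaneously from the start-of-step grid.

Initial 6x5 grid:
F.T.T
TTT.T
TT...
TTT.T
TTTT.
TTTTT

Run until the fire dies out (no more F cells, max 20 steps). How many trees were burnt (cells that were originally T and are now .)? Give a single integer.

Answer: 18

Derivation:
Step 1: +1 fires, +1 burnt (F count now 1)
Step 2: +2 fires, +1 burnt (F count now 2)
Step 3: +3 fires, +2 burnt (F count now 3)
Step 4: +3 fires, +3 burnt (F count now 3)
Step 5: +3 fires, +3 burnt (F count now 3)
Step 6: +2 fires, +3 burnt (F count now 2)
Step 7: +2 fires, +2 burnt (F count now 2)
Step 8: +1 fires, +2 burnt (F count now 1)
Step 9: +1 fires, +1 burnt (F count now 1)
Step 10: +0 fires, +1 burnt (F count now 0)
Fire out after step 10
Initially T: 21, now '.': 27
Total burnt (originally-T cells now '.'): 18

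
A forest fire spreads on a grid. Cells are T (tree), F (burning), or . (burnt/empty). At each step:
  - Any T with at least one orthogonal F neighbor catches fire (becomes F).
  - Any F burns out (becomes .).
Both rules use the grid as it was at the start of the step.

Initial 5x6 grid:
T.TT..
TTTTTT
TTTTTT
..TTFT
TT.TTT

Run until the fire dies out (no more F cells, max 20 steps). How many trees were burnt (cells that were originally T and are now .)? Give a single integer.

Answer: 21

Derivation:
Step 1: +4 fires, +1 burnt (F count now 4)
Step 2: +6 fires, +4 burnt (F count now 6)
Step 3: +3 fires, +6 burnt (F count now 3)
Step 4: +3 fires, +3 burnt (F count now 3)
Step 5: +3 fires, +3 burnt (F count now 3)
Step 6: +1 fires, +3 burnt (F count now 1)
Step 7: +1 fires, +1 burnt (F count now 1)
Step 8: +0 fires, +1 burnt (F count now 0)
Fire out after step 8
Initially T: 23, now '.': 28
Total burnt (originally-T cells now '.'): 21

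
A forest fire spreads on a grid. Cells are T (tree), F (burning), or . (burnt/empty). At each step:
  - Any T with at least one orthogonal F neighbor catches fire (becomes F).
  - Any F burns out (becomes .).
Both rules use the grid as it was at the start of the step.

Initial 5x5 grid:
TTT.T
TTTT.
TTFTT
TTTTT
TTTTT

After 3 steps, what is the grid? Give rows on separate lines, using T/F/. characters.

Step 1: 4 trees catch fire, 1 burn out
  TTT.T
  TTFT.
  TF.FT
  TTFTT
  TTTTT
Step 2: 8 trees catch fire, 4 burn out
  TTF.T
  TF.F.
  F...F
  TF.FT
  TTFTT
Step 3: 6 trees catch fire, 8 burn out
  TF..T
  F....
  .....
  F...F
  TF.FT

TF..T
F....
.....
F...F
TF.FT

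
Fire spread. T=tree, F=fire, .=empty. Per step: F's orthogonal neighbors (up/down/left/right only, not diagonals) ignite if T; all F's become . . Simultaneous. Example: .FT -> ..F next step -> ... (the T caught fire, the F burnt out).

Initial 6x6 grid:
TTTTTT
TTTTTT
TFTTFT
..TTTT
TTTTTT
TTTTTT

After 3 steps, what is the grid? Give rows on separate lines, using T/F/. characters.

Step 1: 7 trees catch fire, 2 burn out
  TTTTTT
  TFTTFT
  F.FF.F
  ..TTFT
  TTTTTT
  TTTTTT
Step 2: 10 trees catch fire, 7 burn out
  TFTTFT
  F.FF.F
  ......
  ..FF.F
  TTTTFT
  TTTTTT
Step 3: 8 trees catch fire, 10 burn out
  F.FF.F
  ......
  ......
  ......
  TTFF.F
  TTTTFT

F.FF.F
......
......
......
TTFF.F
TTTTFT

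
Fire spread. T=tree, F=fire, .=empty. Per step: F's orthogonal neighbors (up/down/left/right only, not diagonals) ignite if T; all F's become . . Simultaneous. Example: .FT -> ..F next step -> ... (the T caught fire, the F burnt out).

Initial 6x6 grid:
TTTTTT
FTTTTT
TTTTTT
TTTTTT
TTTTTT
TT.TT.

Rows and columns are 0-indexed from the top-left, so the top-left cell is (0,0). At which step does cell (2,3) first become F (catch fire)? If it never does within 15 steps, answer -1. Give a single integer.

Step 1: cell (2,3)='T' (+3 fires, +1 burnt)
Step 2: cell (2,3)='T' (+4 fires, +3 burnt)
Step 3: cell (2,3)='T' (+5 fires, +4 burnt)
Step 4: cell (2,3)='F' (+6 fires, +5 burnt)
  -> target ignites at step 4
Step 5: cell (2,3)='.' (+6 fires, +6 burnt)
Step 6: cell (2,3)='.' (+4 fires, +6 burnt)
Step 7: cell (2,3)='.' (+3 fires, +4 burnt)
Step 8: cell (2,3)='.' (+2 fires, +3 burnt)
Step 9: cell (2,3)='.' (+0 fires, +2 burnt)
  fire out at step 9

4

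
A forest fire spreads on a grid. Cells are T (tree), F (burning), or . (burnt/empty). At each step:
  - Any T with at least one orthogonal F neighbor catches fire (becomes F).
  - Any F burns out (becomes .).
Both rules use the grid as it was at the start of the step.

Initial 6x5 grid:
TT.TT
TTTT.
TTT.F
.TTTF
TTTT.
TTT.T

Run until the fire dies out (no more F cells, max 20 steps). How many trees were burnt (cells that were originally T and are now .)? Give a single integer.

Answer: 21

Derivation:
Step 1: +1 fires, +2 burnt (F count now 1)
Step 2: +2 fires, +1 burnt (F count now 2)
Step 3: +3 fires, +2 burnt (F count now 3)
Step 4: +4 fires, +3 burnt (F count now 4)
Step 5: +5 fires, +4 burnt (F count now 5)
Step 6: +4 fires, +5 burnt (F count now 4)
Step 7: +2 fires, +4 burnt (F count now 2)
Step 8: +0 fires, +2 burnt (F count now 0)
Fire out after step 8
Initially T: 22, now '.': 29
Total burnt (originally-T cells now '.'): 21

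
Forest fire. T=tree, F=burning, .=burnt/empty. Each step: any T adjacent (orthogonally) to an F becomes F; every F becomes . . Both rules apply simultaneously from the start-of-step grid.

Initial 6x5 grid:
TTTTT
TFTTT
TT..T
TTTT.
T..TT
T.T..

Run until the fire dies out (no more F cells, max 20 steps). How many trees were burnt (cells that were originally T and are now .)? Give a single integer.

Step 1: +4 fires, +1 burnt (F count now 4)
Step 2: +5 fires, +4 burnt (F count now 5)
Step 3: +4 fires, +5 burnt (F count now 4)
Step 4: +4 fires, +4 burnt (F count now 4)
Step 5: +2 fires, +4 burnt (F count now 2)
Step 6: +1 fires, +2 burnt (F count now 1)
Step 7: +0 fires, +1 burnt (F count now 0)
Fire out after step 7
Initially T: 21, now '.': 29
Total burnt (originally-T cells now '.'): 20

Answer: 20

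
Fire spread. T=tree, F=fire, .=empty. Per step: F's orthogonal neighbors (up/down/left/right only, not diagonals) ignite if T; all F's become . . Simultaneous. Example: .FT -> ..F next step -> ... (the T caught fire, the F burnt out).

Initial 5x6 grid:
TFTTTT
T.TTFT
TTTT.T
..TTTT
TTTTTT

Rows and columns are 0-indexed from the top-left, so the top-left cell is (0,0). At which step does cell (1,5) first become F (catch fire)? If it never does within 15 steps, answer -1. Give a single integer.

Step 1: cell (1,5)='F' (+5 fires, +2 burnt)
  -> target ignites at step 1
Step 2: cell (1,5)='.' (+6 fires, +5 burnt)
Step 3: cell (1,5)='.' (+4 fires, +6 burnt)
Step 4: cell (1,5)='.' (+5 fires, +4 burnt)
Step 5: cell (1,5)='.' (+2 fires, +5 burnt)
Step 6: cell (1,5)='.' (+1 fires, +2 burnt)
Step 7: cell (1,5)='.' (+1 fires, +1 burnt)
Step 8: cell (1,5)='.' (+0 fires, +1 burnt)
  fire out at step 8

1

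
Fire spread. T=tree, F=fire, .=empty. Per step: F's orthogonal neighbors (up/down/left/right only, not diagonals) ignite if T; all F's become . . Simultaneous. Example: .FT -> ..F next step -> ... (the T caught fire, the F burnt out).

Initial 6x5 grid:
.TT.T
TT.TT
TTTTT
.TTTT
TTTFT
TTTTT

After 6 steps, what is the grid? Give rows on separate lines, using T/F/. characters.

Step 1: 4 trees catch fire, 1 burn out
  .TT.T
  TT.TT
  TTTTT
  .TTFT
  TTF.F
  TTTFT
Step 2: 6 trees catch fire, 4 burn out
  .TT.T
  TT.TT
  TTTFT
  .TF.F
  TF...
  TTF.F
Step 3: 6 trees catch fire, 6 burn out
  .TT.T
  TT.FT
  TTF.F
  .F...
  F....
  TF...
Step 4: 3 trees catch fire, 6 burn out
  .TT.T
  TT..F
  TF...
  .....
  .....
  F....
Step 5: 3 trees catch fire, 3 burn out
  .TT.F
  TF...
  F....
  .....
  .....
  .....
Step 6: 2 trees catch fire, 3 burn out
  .FT..
  F....
  .....
  .....
  .....
  .....

.FT..
F....
.....
.....
.....
.....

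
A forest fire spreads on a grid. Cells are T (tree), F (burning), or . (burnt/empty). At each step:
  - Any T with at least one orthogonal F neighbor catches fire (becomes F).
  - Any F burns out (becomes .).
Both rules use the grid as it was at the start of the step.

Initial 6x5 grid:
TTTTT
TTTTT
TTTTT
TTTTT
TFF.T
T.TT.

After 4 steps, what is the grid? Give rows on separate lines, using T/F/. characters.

Step 1: 4 trees catch fire, 2 burn out
  TTTTT
  TTTTT
  TTTTT
  TFFTT
  F...T
  T.FT.
Step 2: 6 trees catch fire, 4 burn out
  TTTTT
  TTTTT
  TFFTT
  F..FT
  ....T
  F..F.
Step 3: 5 trees catch fire, 6 burn out
  TTTTT
  TFFTT
  F..FT
  ....F
  ....T
  .....
Step 4: 6 trees catch fire, 5 burn out
  TFFTT
  F..FT
  ....F
  .....
  ....F
  .....

TFFTT
F..FT
....F
.....
....F
.....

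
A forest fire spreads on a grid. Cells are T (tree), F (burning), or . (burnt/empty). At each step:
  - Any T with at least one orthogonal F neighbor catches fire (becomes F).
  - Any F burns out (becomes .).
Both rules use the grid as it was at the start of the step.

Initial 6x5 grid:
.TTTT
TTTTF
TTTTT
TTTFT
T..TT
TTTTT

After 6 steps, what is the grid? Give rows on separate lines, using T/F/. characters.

Step 1: 7 trees catch fire, 2 burn out
  .TTTF
  TTTF.
  TTTFF
  TTF.F
  T..FT
  TTTTT
Step 2: 6 trees catch fire, 7 burn out
  .TTF.
  TTF..
  TTF..
  TF...
  T...F
  TTTFT
Step 3: 6 trees catch fire, 6 burn out
  .TF..
  TF...
  TF...
  F....
  T....
  TTF.F
Step 4: 5 trees catch fire, 6 burn out
  .F...
  F....
  F....
  .....
  F....
  TF...
Step 5: 1 trees catch fire, 5 burn out
  .....
  .....
  .....
  .....
  .....
  F....
Step 6: 0 trees catch fire, 1 burn out
  .....
  .....
  .....
  .....
  .....
  .....

.....
.....
.....
.....
.....
.....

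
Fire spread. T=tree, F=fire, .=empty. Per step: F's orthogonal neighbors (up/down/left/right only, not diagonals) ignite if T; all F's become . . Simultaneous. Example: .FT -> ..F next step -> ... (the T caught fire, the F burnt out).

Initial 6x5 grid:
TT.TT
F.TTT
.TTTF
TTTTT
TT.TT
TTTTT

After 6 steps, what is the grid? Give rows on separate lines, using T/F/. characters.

Step 1: 4 trees catch fire, 2 burn out
  FT.TT
  ..TTF
  .TTF.
  TTTTF
  TT.TT
  TTTTT
Step 2: 6 trees catch fire, 4 burn out
  .F.TF
  ..TF.
  .TF..
  TTTF.
  TT.TF
  TTTTT
Step 3: 6 trees catch fire, 6 burn out
  ...F.
  ..F..
  .F...
  TTF..
  TT.F.
  TTTTF
Step 4: 2 trees catch fire, 6 burn out
  .....
  .....
  .....
  TF...
  TT...
  TTTF.
Step 5: 3 trees catch fire, 2 burn out
  .....
  .....
  .....
  F....
  TF...
  TTF..
Step 6: 2 trees catch fire, 3 burn out
  .....
  .....
  .....
  .....
  F....
  TF...

.....
.....
.....
.....
F....
TF...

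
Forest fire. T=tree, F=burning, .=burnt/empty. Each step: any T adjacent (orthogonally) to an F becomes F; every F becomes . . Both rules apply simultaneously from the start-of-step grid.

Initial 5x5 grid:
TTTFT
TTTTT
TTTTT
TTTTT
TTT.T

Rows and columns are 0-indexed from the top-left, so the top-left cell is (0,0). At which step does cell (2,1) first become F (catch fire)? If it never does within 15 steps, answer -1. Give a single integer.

Step 1: cell (2,1)='T' (+3 fires, +1 burnt)
Step 2: cell (2,1)='T' (+4 fires, +3 burnt)
Step 3: cell (2,1)='T' (+5 fires, +4 burnt)
Step 4: cell (2,1)='F' (+4 fires, +5 burnt)
  -> target ignites at step 4
Step 5: cell (2,1)='.' (+4 fires, +4 burnt)
Step 6: cell (2,1)='.' (+2 fires, +4 burnt)
Step 7: cell (2,1)='.' (+1 fires, +2 burnt)
Step 8: cell (2,1)='.' (+0 fires, +1 burnt)
  fire out at step 8

4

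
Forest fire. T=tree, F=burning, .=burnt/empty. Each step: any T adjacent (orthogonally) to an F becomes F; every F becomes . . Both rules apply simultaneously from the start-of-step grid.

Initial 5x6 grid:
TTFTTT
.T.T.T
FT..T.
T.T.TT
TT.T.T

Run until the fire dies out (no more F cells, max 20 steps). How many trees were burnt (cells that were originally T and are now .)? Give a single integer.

Answer: 12

Derivation:
Step 1: +4 fires, +2 burnt (F count now 4)
Step 2: +5 fires, +4 burnt (F count now 5)
Step 3: +2 fires, +5 burnt (F count now 2)
Step 4: +1 fires, +2 burnt (F count now 1)
Step 5: +0 fires, +1 burnt (F count now 0)
Fire out after step 5
Initially T: 18, now '.': 24
Total burnt (originally-T cells now '.'): 12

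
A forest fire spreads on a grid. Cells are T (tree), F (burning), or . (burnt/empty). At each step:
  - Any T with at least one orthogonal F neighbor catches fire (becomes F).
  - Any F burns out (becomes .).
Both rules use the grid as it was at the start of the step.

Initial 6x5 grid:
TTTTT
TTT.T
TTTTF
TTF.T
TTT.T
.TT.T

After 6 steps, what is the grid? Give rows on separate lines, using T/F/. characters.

Step 1: 6 trees catch fire, 2 burn out
  TTTTT
  TTT.F
  TTFF.
  TF..F
  TTF.T
  .TT.T
Step 2: 7 trees catch fire, 6 burn out
  TTTTF
  TTF..
  TF...
  F....
  TF..F
  .TF.T
Step 3: 7 trees catch fire, 7 burn out
  TTFF.
  TF...
  F....
  .....
  F....
  .F..F
Step 4: 2 trees catch fire, 7 burn out
  TF...
  F....
  .....
  .....
  .....
  .....
Step 5: 1 trees catch fire, 2 burn out
  F....
  .....
  .....
  .....
  .....
  .....
Step 6: 0 trees catch fire, 1 burn out
  .....
  .....
  .....
  .....
  .....
  .....

.....
.....
.....
.....
.....
.....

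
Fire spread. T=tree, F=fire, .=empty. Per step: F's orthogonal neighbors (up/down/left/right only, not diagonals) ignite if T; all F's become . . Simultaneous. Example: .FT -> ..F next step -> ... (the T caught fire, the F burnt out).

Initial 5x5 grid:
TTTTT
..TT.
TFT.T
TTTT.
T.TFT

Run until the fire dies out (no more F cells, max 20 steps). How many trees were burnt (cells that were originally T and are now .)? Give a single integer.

Answer: 16

Derivation:
Step 1: +6 fires, +2 burnt (F count now 6)
Step 2: +3 fires, +6 burnt (F count now 3)
Step 3: +3 fires, +3 burnt (F count now 3)
Step 4: +2 fires, +3 burnt (F count now 2)
Step 5: +2 fires, +2 burnt (F count now 2)
Step 6: +0 fires, +2 burnt (F count now 0)
Fire out after step 6
Initially T: 17, now '.': 24
Total burnt (originally-T cells now '.'): 16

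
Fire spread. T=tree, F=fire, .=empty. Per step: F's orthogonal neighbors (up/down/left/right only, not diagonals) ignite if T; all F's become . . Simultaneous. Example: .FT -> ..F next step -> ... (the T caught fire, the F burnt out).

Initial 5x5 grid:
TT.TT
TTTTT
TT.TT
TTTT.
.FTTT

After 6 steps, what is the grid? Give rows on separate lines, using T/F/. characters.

Step 1: 2 trees catch fire, 1 burn out
  TT.TT
  TTTTT
  TT.TT
  TFTT.
  ..FTT
Step 2: 4 trees catch fire, 2 burn out
  TT.TT
  TTTTT
  TF.TT
  F.FT.
  ...FT
Step 3: 4 trees catch fire, 4 burn out
  TT.TT
  TFTTT
  F..TT
  ...F.
  ....F
Step 4: 4 trees catch fire, 4 burn out
  TF.TT
  F.FTT
  ...FT
  .....
  .....
Step 5: 3 trees catch fire, 4 burn out
  F..TT
  ...FT
  ....F
  .....
  .....
Step 6: 2 trees catch fire, 3 burn out
  ...FT
  ....F
  .....
  .....
  .....

...FT
....F
.....
.....
.....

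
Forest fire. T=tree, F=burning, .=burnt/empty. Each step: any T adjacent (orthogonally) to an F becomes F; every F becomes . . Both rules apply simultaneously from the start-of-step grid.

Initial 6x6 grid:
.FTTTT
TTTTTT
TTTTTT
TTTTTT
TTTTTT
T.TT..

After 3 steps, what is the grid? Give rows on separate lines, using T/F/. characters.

Step 1: 2 trees catch fire, 1 burn out
  ..FTTT
  TFTTTT
  TTTTTT
  TTTTTT
  TTTTTT
  T.TT..
Step 2: 4 trees catch fire, 2 burn out
  ...FTT
  F.FTTT
  TFTTTT
  TTTTTT
  TTTTTT
  T.TT..
Step 3: 5 trees catch fire, 4 burn out
  ....FT
  ...FTT
  F.FTTT
  TFTTTT
  TTTTTT
  T.TT..

....FT
...FTT
F.FTTT
TFTTTT
TTTTTT
T.TT..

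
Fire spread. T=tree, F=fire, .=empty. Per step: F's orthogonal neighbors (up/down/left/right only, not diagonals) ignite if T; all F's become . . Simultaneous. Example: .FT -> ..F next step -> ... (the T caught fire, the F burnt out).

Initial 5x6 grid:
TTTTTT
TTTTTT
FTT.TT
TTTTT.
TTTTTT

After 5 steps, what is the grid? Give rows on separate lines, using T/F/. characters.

Step 1: 3 trees catch fire, 1 burn out
  TTTTTT
  FTTTTT
  .FT.TT
  FTTTT.
  TTTTTT
Step 2: 5 trees catch fire, 3 burn out
  FTTTTT
  .FTTTT
  ..F.TT
  .FTTT.
  FTTTTT
Step 3: 4 trees catch fire, 5 burn out
  .FTTTT
  ..FTTT
  ....TT
  ..FTT.
  .FTTTT
Step 4: 4 trees catch fire, 4 burn out
  ..FTTT
  ...FTT
  ....TT
  ...FT.
  ..FTTT
Step 5: 4 trees catch fire, 4 burn out
  ...FTT
  ....FT
  ....TT
  ....F.
  ...FTT

...FTT
....FT
....TT
....F.
...FTT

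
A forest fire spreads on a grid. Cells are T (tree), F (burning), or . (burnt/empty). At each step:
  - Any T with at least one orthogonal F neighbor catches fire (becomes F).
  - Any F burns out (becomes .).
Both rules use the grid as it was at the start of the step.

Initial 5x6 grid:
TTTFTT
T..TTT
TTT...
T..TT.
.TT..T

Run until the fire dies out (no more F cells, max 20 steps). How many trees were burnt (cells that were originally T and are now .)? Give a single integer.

Answer: 13

Derivation:
Step 1: +3 fires, +1 burnt (F count now 3)
Step 2: +3 fires, +3 burnt (F count now 3)
Step 3: +2 fires, +3 burnt (F count now 2)
Step 4: +1 fires, +2 burnt (F count now 1)
Step 5: +1 fires, +1 burnt (F count now 1)
Step 6: +2 fires, +1 burnt (F count now 2)
Step 7: +1 fires, +2 burnt (F count now 1)
Step 8: +0 fires, +1 burnt (F count now 0)
Fire out after step 8
Initially T: 18, now '.': 25
Total burnt (originally-T cells now '.'): 13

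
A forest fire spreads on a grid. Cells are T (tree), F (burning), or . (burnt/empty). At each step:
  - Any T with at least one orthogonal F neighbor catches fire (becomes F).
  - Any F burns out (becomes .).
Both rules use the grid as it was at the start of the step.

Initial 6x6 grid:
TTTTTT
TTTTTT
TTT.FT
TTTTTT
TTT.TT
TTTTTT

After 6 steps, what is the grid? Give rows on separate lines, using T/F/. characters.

Step 1: 3 trees catch fire, 1 burn out
  TTTTTT
  TTTTFT
  TTT..F
  TTTTFT
  TTT.TT
  TTTTTT
Step 2: 6 trees catch fire, 3 burn out
  TTTTFT
  TTTF.F
  TTT...
  TTTF.F
  TTT.FT
  TTTTTT
Step 3: 6 trees catch fire, 6 burn out
  TTTF.F
  TTF...
  TTT...
  TTF...
  TTT..F
  TTTTFT
Step 4: 7 trees catch fire, 6 burn out
  TTF...
  TF....
  TTF...
  TF....
  TTF...
  TTTF.F
Step 5: 6 trees catch fire, 7 burn out
  TF....
  F.....
  TF....
  F.....
  TF....
  TTF...
Step 6: 4 trees catch fire, 6 burn out
  F.....
  ......
  F.....
  ......
  F.....
  TF....

F.....
......
F.....
......
F.....
TF....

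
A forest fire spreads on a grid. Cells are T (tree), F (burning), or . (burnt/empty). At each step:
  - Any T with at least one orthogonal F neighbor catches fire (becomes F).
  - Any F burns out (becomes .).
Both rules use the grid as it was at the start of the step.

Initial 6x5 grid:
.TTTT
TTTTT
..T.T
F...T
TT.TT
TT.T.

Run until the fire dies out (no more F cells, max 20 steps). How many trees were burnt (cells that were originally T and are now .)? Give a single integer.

Step 1: +1 fires, +1 burnt (F count now 1)
Step 2: +2 fires, +1 burnt (F count now 2)
Step 3: +1 fires, +2 burnt (F count now 1)
Step 4: +0 fires, +1 burnt (F count now 0)
Fire out after step 4
Initially T: 19, now '.': 15
Total burnt (originally-T cells now '.'): 4

Answer: 4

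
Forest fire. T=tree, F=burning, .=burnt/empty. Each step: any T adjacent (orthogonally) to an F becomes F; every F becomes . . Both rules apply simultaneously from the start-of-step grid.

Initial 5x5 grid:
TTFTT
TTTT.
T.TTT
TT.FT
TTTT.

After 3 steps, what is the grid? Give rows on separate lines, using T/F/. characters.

Step 1: 6 trees catch fire, 2 burn out
  TF.FT
  TTFT.
  T.TFT
  TT..F
  TTTF.
Step 2: 7 trees catch fire, 6 burn out
  F...F
  TF.F.
  T.F.F
  TT...
  TTF..
Step 3: 2 trees catch fire, 7 burn out
  .....
  F....
  T....
  TT...
  TF...

.....
F....
T....
TT...
TF...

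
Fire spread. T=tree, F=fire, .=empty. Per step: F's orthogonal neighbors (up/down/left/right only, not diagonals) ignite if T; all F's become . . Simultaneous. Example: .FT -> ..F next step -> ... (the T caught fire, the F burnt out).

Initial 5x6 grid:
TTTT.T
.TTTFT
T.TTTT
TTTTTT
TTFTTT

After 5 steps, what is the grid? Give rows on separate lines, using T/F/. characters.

Step 1: 6 trees catch fire, 2 burn out
  TTTT.T
  .TTF.F
  T.TTFT
  TTFTTT
  TF.FTT
Step 2: 11 trees catch fire, 6 burn out
  TTTF.F
  .TF...
  T.FF.F
  TF.FFT
  F...FT
Step 3: 5 trees catch fire, 11 burn out
  TTF...
  .F....
  T.....
  F....F
  .....F
Step 4: 2 trees catch fire, 5 burn out
  TF....
  ......
  F.....
  ......
  ......
Step 5: 1 trees catch fire, 2 burn out
  F.....
  ......
  ......
  ......
  ......

F.....
......
......
......
......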